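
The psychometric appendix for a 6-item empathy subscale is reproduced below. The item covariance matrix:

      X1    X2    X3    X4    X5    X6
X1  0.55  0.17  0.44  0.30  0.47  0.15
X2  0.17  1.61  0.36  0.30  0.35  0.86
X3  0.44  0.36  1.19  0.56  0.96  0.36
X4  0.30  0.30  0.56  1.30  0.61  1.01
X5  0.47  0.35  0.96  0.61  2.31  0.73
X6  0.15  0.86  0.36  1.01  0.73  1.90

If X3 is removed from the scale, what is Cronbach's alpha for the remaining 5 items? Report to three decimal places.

Remaining items: X1, X2, X4, X5, X6 (k = 5).
Σσ²ᵢ = 0.55 + 1.61 + 1.30 + 2.31 + 1.90 = 7.67
Var(T) = 7.67 + 2 × 4.95 = 17.57
α (item deleted) = (5/4)·(1 − 7.67/17.57) = 0.704

Cronbach's alpha = 0.704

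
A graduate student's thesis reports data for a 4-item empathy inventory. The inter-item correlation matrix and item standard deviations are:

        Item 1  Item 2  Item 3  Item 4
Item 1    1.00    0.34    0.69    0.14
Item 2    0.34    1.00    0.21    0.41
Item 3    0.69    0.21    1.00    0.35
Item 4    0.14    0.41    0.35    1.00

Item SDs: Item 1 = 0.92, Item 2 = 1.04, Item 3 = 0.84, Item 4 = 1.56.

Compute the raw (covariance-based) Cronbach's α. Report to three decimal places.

Σσ²ᵢ = 0.92² + 1.04² + 0.84² + 1.56² = 5.0672
Covariances σ_ij = r_ij · s_i · s_j:
  σ(Item 1,Item 2) = 0.34 × 0.92 × 1.04 = 0.3253
  σ(Item 1,Item 3) = 0.69 × 0.92 × 0.84 = 0.5332
  σ(Item 1,Item 4) = 0.14 × 0.92 × 1.56 = 0.2009
  σ(Item 2,Item 3) = 0.21 × 1.04 × 0.84 = 0.1835
  σ(Item 2,Item 4) = 0.41 × 1.04 × 1.56 = 0.6652
  σ(Item 3,Item 4) = 0.35 × 0.84 × 1.56 = 0.4586
σ²_T = Σσ²ᵢ + 2·Σσ_ij = 5.0672 + 2 × 2.3667 = 9.8006
α = (4/3)·(1 − 5.0672/9.8006) = 0.644

Cronbach's α = 0.644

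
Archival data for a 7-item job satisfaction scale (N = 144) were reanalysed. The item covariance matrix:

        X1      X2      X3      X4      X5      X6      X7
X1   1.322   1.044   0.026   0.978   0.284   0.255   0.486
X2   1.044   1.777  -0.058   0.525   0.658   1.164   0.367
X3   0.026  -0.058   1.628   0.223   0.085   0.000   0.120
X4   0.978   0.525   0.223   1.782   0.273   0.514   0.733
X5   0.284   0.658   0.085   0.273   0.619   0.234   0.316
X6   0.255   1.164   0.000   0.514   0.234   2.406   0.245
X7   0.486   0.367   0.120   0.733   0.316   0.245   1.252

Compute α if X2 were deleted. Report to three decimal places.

α = 0.617

Remaining items: X1, X3, X4, X5, X6, X7 (k = 6).
Σσᵢ² = 1.322 + 1.628 + 1.782 + 0.619 + 2.406 + 1.252 = 9.009
total variance = 9.009 + 2 × 4.772 = 18.553
α (item deleted) = (6/5)·(1 − 9.009/18.553) = 0.617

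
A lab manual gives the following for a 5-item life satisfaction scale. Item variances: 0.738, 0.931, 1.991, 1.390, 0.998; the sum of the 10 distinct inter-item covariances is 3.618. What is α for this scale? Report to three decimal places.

α = 0.681

Σσ²ᵢ = 0.738 + 0.931 + 1.991 + 1.390 + 0.998 = 6.048
Sum of distinct covariances = 3.618
total variance = Σσ²ᵢ + 2·Σcov = 6.048 + 2 × 3.618 = 13.284
α = (5/4)·(1 − 6.048/13.284) = 0.681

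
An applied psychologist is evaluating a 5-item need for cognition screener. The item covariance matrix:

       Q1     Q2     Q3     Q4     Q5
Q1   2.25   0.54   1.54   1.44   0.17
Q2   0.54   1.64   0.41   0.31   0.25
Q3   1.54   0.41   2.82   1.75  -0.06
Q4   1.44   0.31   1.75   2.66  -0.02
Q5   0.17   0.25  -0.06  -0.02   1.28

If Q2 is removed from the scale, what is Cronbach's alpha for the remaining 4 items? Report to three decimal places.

Remaining items: Q1, Q3, Q4, Q5 (k = 4).
ΣVar(i) = 2.25 + 2.82 + 2.66 + 1.28 = 9.01
σ²_total = 9.01 + 2 × 4.82 = 18.65
α (item deleted) = (4/3)·(1 − 9.01/18.65) = 0.689

Cronbach's alpha = 0.689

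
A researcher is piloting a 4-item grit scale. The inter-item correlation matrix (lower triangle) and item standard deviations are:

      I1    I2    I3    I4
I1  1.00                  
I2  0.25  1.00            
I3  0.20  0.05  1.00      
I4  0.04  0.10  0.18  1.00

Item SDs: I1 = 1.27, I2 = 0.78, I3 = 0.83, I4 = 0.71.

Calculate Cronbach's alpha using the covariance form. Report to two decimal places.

α = 0.38

Σσ²ᵢ = 1.27² + 0.78² + 0.83² + 0.71² = 3.4143
Covariances σ_ij = r_ij · s_i · s_j:
  σ(I1,I2) = 0.25 × 1.27 × 0.78 = 0.2477
  σ(I1,I3) = 0.20 × 1.27 × 0.83 = 0.2108
  σ(I1,I4) = 0.04 × 1.27 × 0.71 = 0.0361
  σ(I2,I3) = 0.05 × 0.78 × 0.83 = 0.0324
  σ(I2,I4) = 0.10 × 0.78 × 0.71 = 0.0554
  σ(I3,I4) = 0.18 × 0.83 × 0.71 = 0.1061
σ²_T = Σσ²ᵢ + 2·Σσ_ij = 3.4143 + 2 × 0.6885 = 4.7913
α = (4/3)·(1 − 3.4143/4.7913) = 0.38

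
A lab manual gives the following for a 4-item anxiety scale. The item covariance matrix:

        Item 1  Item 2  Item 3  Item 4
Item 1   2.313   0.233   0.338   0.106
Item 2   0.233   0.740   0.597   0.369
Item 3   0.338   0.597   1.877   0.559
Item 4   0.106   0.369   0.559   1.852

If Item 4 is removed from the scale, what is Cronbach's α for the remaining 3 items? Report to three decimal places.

Remaining items: Item 1, Item 2, Item 3 (k = 3).
sum of item variances = 2.313 + 0.740 + 1.877 = 4.930
σ²_total = 4.930 + 2 × 1.168 = 7.266
α (item deleted) = (3/2)·(1 − 4.930/7.266) = 0.482

Cronbach's α = 0.482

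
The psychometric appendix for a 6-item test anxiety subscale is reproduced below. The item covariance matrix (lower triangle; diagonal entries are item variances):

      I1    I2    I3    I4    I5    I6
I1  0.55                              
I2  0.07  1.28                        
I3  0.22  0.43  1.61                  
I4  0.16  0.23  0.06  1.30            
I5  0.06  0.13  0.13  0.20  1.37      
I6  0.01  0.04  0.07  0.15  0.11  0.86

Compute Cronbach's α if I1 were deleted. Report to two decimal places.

Cronbach's α = 0.41

Remaining items: I2, I3, I4, I5, I6 (k = 5).
sum of item variances = 1.28 + 1.61 + 1.30 + 1.37 + 0.86 = 6.42
σ²_total = 6.42 + 2 × 1.55 = 9.52
α (item deleted) = (5/4)·(1 − 6.42/9.52) = 0.41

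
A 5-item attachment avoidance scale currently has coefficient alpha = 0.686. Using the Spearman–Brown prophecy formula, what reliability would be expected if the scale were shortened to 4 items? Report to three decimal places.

Length factor m = 4/5 = 0.8000
α' = m·α / (1 − (1−m)·α)
   = 4/5 × 0.686 / (1 − (1 − 4/5) × 0.686)
   = 0.5488 / 0.8628 = 0.636

predicted reliability = 0.636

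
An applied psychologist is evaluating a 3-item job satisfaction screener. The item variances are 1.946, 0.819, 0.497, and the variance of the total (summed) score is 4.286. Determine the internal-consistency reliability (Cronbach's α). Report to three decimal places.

sum of item variances = 1.946 + 0.819 + 0.497 = 3.262
α = (k/(k−1))·(1 − sum of item variances/total variance) = (3/2)·(1 − 3.262/4.286) = 0.358

α = 0.358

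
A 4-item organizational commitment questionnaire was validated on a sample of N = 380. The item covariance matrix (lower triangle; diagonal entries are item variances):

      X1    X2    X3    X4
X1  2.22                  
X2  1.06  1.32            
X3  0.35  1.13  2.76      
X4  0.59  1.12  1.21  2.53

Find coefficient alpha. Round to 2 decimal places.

Σσᵢ² = 2.22 + 1.32 + 2.76 + 2.53 = 8.83
Σ_{i<j} σ_ij = 5.46
total variance = 8.83 + 2 × 5.46 = 19.75
α = (k/(k−1))·(1 − Σσᵢ²/total variance) = (4/3)·(1 − 8.83/19.75) = 0.74

α = 0.74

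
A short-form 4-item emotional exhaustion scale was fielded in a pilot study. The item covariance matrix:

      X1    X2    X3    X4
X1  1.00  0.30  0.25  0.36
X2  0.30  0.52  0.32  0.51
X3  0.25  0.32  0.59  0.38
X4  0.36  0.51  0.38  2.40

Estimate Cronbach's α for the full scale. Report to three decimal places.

Σσ²ᵢ = 1.00 + 0.52 + 0.59 + 2.40 = 4.51
Σ_{i<j} σ_ij = 2.12
total variance = 4.51 + 2 × 2.12 = 8.75
α = (k/(k−1))·(1 − Σσ²ᵢ/total variance) = (4/3)·(1 − 4.51/8.75) = 0.646

α = 0.646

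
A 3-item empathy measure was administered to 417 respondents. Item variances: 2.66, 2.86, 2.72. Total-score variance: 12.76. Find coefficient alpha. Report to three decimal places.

α = 0.531

sum of item variances = 2.66 + 2.86 + 2.72 = 8.24
α = (k/(k−1))·(1 − sum of item variances/total variance) = (3/2)·(1 − 8.24/12.76) = 0.531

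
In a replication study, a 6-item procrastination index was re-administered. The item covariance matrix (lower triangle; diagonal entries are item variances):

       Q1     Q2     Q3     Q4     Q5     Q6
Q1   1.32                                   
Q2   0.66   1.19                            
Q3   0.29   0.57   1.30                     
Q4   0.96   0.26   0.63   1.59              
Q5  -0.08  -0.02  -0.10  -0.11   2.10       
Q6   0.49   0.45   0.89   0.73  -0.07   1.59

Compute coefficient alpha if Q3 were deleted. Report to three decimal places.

Remaining items: Q1, Q2, Q4, Q5, Q6 (k = 5).
Σσᵢ² = 1.32 + 1.19 + 1.59 + 2.10 + 1.59 = 7.79
σ²_T = 7.79 + 2 × 3.27 = 14.33
α (item deleted) = (5/4)·(1 − 7.79/14.33) = 0.570

coefficient alpha = 0.570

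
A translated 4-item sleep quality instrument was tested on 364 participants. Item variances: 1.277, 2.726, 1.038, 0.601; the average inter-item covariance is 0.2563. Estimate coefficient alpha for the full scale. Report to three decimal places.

α = 0.470

Σσᵢ² = 1.277 + 2.726 + 1.038 + 0.601 = 5.642
Sum of the 6 distinct covariances = 6 × 0.2563 = 1.5378
Var(T) = Σσᵢ² + 2·Σcov = 5.642 + 2 × 1.5378 = 8.7176
α = (4/3)·(1 − 5.642/8.7176) = 0.470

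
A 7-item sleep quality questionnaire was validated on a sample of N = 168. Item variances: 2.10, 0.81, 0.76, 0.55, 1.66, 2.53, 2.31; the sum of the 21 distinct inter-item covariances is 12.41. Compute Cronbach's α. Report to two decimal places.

Cronbach's α = 0.81

sum of item variances = 2.10 + 0.81 + 0.76 + 0.55 + 1.66 + 2.53 + 2.31 = 10.72
Sum of distinct covariances = 12.41
Var(T) = sum of item variances + 2·Σcov = 10.72 + 2 × 12.41 = 35.54
α = (7/6)·(1 − 10.72/35.54) = 0.81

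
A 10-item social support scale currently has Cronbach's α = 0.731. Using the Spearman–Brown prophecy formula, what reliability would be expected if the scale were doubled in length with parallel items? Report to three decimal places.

Length factor m = 2
α' = m·α / (1 + (m−1)·α)
   = 2 × 0.731 / (1 + (2 − 1) × 0.731)
   = 1.4620 / 1.7310 = 0.845

predicted reliability = 0.845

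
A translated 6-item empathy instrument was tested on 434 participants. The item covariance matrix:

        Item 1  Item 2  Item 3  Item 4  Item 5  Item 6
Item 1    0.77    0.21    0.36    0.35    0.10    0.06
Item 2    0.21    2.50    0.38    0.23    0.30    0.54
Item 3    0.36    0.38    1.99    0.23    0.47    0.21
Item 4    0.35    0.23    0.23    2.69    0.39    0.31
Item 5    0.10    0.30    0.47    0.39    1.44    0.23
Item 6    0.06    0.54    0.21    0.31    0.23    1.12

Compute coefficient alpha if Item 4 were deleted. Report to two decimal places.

Remaining items: Item 1, Item 2, Item 3, Item 5, Item 6 (k = 5).
Σσ²ᵢ = 0.77 + 2.50 + 1.99 + 1.44 + 1.12 = 7.82
total variance = 7.82 + 2 × 2.86 = 13.54
α (item deleted) = (5/4)·(1 − 7.82/13.54) = 0.53

α = 0.53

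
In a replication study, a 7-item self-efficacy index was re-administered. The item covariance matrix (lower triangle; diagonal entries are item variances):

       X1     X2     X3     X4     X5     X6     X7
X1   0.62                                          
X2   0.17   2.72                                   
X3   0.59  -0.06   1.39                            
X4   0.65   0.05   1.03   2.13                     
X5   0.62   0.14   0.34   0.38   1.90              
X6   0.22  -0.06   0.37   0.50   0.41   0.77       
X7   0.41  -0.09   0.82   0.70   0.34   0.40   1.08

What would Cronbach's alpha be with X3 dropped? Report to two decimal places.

α = 0.61

Remaining items: X1, X2, X4, X5, X6, X7 (k = 6).
Σσ²ᵢ = 0.62 + 2.72 + 2.13 + 1.90 + 0.77 + 1.08 = 9.22
σ²_total = 9.22 + 2 × 4.84 = 18.90
α (item deleted) = (6/5)·(1 − 9.22/18.90) = 0.61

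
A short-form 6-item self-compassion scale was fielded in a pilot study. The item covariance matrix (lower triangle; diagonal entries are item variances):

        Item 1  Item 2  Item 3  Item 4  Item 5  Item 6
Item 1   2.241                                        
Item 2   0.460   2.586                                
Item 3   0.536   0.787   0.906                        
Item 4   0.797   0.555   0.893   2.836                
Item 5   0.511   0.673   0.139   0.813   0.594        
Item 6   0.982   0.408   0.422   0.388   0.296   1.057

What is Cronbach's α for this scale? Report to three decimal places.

α = 0.755

Σσᵢ² = 2.241 + 2.586 + 0.906 + 2.836 + 0.594 + 1.057 = 10.220
Sum of the distinct covariances = 8.660
total variance = 10.220 + 2 × 8.660 = 27.540
α = (k/(k−1))·(1 − Σσᵢ²/total variance) = (6/5)·(1 − 10.220/27.540) = 0.755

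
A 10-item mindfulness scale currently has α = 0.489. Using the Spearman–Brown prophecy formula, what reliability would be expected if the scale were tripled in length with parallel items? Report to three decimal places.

predicted reliability = 0.742

Length factor m = 3
α' = m·α / (1 + (m−1)·α)
   = 3 × 0.489 / (1 + (3 − 1) × 0.489)
   = 1.4670 / 1.9780 = 0.742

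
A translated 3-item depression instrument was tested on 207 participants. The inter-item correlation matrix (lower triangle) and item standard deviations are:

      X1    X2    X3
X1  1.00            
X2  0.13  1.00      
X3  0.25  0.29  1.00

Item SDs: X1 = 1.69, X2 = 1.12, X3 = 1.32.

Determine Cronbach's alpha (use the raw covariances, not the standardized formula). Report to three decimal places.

Cronbach's alpha = 0.445

Σσ²ᵢ = 1.69² + 1.12² + 1.32² = 5.8529
Covariances σ_ij = r_ij · s_i · s_j:
  σ(X1,X2) = 0.13 × 1.69 × 1.12 = 0.2461
  σ(X1,X3) = 0.25 × 1.69 × 1.32 = 0.5577
  σ(X2,X3) = 0.29 × 1.12 × 1.32 = 0.4287
σ²_T = Σσ²ᵢ + 2·Σσ_ij = 5.8529 + 2 × 1.2325 = 8.3179
α = (3/2)·(1 − 5.8529/8.3179) = 0.445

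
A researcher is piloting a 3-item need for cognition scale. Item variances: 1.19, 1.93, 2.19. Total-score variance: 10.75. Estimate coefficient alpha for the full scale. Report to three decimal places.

Σσ²ᵢ = 1.19 + 1.93 + 2.19 = 5.31
α = (k/(k−1))·(1 − Σσ²ᵢ/total variance) = (3/2)·(1 − 5.31/10.75) = 0.759

coefficient alpha = 0.759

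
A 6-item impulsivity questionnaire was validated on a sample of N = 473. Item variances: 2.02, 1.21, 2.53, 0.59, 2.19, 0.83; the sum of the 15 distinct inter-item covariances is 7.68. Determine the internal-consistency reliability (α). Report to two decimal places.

α = 0.75

ΣVar(i) = 2.02 + 1.21 + 2.53 + 0.59 + 2.19 + 0.83 = 9.37
Sum of distinct covariances = 7.68
σ²_total = ΣVar(i) + 2·Σcov = 9.37 + 2 × 7.68 = 24.73
α = (6/5)·(1 − 9.37/24.73) = 0.75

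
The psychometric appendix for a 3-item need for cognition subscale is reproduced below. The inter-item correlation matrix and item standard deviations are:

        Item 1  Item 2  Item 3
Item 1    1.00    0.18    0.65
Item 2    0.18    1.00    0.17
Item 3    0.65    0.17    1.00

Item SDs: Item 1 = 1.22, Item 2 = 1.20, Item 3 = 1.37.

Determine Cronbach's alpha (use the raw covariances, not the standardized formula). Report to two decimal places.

α = 0.61

Σσ²ᵢ = 1.22² + 1.20² + 1.37² = 4.8053
Covariances σ_ij = r_ij · s_i · s_j:
  σ(Item 1,Item 2) = 0.18 × 1.22 × 1.20 = 0.2635
  σ(Item 1,Item 3) = 0.65 × 1.22 × 1.37 = 1.0864
  σ(Item 2,Item 3) = 0.17 × 1.20 × 1.37 = 0.2795
σ²_T = Σσ²ᵢ + 2·Σσ_ij = 4.8053 + 2 × 1.6294 = 8.0641
α = (3/2)·(1 − 4.8053/8.0641) = 0.61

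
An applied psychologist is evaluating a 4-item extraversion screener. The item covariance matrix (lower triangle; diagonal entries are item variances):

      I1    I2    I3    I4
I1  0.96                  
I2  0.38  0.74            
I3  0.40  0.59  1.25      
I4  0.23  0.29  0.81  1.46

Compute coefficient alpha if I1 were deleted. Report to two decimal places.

α = 0.74

Remaining items: I2, I3, I4 (k = 3).
sum of item variances = 0.74 + 1.25 + 1.46 = 3.45
total variance = 3.45 + 2 × 1.69 = 6.83
α (item deleted) = (3/2)·(1 − 3.45/6.83) = 0.74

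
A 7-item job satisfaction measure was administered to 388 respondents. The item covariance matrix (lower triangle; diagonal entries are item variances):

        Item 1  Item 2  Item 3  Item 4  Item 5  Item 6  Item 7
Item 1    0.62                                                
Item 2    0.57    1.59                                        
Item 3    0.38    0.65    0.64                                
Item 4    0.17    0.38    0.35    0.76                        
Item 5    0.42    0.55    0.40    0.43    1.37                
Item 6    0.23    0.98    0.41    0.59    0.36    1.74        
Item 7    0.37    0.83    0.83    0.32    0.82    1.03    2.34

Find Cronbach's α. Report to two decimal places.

α = 0.83

Σσ²ᵢ = 0.62 + 1.59 + 0.64 + 0.76 + 1.37 + 1.74 + 2.34 = 9.06
Sum of off-diagonal covariances = 11.07
total variance = 9.06 + 2 × 11.07 = 31.20
α = (k/(k−1))·(1 − Σσ²ᵢ/total variance) = (7/6)·(1 − 9.06/31.20) = 0.83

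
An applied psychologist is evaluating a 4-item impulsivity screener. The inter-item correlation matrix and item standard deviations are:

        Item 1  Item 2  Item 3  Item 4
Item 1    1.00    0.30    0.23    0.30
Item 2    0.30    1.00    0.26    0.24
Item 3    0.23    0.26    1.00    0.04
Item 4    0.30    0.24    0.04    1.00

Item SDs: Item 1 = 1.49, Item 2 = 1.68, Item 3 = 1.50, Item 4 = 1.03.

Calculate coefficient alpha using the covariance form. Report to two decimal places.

Σσ²ᵢ = 1.49² + 1.68² + 1.50² + 1.03² = 8.3534
Covariances σ_ij = r_ij · s_i · s_j:
  σ(Item 1,Item 2) = 0.30 × 1.49 × 1.68 = 0.7510
  σ(Item 1,Item 3) = 0.23 × 1.49 × 1.50 = 0.5141
  σ(Item 1,Item 4) = 0.30 × 1.49 × 1.03 = 0.4604
  σ(Item 2,Item 3) = 0.26 × 1.68 × 1.50 = 0.6552
  σ(Item 2,Item 4) = 0.24 × 1.68 × 1.03 = 0.4153
  σ(Item 3,Item 4) = 0.04 × 1.50 × 1.03 = 0.0618
σ²_T = Σσ²ᵢ + 2·Σσ_ij = 8.3534 + 2 × 2.8578 = 14.0690
α = (4/3)·(1 − 8.3534/14.0690) = 0.54

coefficient alpha = 0.54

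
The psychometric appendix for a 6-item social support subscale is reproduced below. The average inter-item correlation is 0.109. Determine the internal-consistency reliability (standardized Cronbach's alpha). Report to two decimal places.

α = 0.42

Standardized α = k·r̄ / (1 + (k−1)·r̄) = 6 × 0.109 / (1 + 5 × 0.109)
  = 0.6540 / 1.5450 = 0.42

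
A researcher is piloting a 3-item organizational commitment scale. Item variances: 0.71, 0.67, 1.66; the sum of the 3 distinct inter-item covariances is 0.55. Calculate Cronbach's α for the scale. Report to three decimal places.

Cronbach's α = 0.399

sum of item variances = 0.71 + 0.67 + 1.66 = 3.04
Sum of distinct covariances = 0.55
total variance = sum of item variances + 2·Σcov = 3.04 + 2 × 0.55 = 4.14
α = (3/2)·(1 − 3.04/4.14) = 0.399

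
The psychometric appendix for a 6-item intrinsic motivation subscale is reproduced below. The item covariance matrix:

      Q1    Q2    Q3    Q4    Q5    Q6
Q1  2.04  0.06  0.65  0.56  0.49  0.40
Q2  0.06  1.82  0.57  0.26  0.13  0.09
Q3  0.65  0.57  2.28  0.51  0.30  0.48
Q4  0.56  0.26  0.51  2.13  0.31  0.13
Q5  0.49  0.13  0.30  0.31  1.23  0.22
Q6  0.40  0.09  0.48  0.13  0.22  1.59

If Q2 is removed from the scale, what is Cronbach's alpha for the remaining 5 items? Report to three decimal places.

Remaining items: Q1, Q3, Q4, Q5, Q6 (k = 5).
sum of item variances = 2.04 + 2.28 + 2.13 + 1.23 + 1.59 = 9.27
σ²_T = 9.27 + 2 × 4.05 = 17.37
α (item deleted) = (5/4)·(1 − 9.27/17.37) = 0.583

Cronbach's alpha = 0.583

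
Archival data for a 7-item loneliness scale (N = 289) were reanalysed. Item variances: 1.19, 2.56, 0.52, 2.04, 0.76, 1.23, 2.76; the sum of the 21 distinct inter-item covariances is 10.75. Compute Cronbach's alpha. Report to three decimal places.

α = 0.770

sum of item variances = 1.19 + 2.56 + 0.52 + 2.04 + 0.76 + 1.23 + 2.76 = 11.06
Sum of distinct covariances = 10.75
Var(T) = sum of item variances + 2·Σcov = 11.06 + 2 × 10.75 = 32.56
α = (7/6)·(1 − 11.06/32.56) = 0.770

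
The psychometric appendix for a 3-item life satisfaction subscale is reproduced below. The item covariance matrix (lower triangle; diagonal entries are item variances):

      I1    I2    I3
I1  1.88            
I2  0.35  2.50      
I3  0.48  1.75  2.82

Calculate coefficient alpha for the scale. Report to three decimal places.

α = 0.626

sum of item variances = 1.88 + 2.50 + 2.82 = 7.20
Σ_{i<j} σ_ij = 2.58
σ²_total = 7.20 + 2 × 2.58 = 12.36
α = (k/(k−1))·(1 − sum of item variances/σ²_total) = (3/2)·(1 − 7.20/12.36) = 0.626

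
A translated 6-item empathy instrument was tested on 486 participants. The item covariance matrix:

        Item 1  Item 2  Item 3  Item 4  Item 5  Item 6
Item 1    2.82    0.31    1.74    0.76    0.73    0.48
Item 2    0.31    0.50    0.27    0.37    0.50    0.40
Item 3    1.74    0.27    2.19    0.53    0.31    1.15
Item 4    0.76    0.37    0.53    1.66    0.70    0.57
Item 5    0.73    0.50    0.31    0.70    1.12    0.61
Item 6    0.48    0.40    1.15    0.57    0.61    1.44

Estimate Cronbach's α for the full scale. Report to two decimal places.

Σσ²ᵢ = 2.82 + 0.50 + 2.19 + 1.66 + 1.12 + 1.44 = 9.73
Sum of off-diagonal covariances = 9.43
total variance = 9.73 + 2 × 9.43 = 28.59
α = (k/(k−1))·(1 − Σσ²ᵢ/total variance) = (6/5)·(1 − 9.73/28.59) = 0.79

α = 0.79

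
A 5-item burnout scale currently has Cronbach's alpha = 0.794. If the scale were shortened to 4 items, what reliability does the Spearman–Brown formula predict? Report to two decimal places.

Length factor m = 4/5 = 0.8000
α' = m·α / (1 − (1−m)·α)
   = 4/5 × 0.794 / (1 − (1 − 4/5) × 0.794)
   = 0.6352 / 0.8412 = 0.76

predicted reliability = 0.76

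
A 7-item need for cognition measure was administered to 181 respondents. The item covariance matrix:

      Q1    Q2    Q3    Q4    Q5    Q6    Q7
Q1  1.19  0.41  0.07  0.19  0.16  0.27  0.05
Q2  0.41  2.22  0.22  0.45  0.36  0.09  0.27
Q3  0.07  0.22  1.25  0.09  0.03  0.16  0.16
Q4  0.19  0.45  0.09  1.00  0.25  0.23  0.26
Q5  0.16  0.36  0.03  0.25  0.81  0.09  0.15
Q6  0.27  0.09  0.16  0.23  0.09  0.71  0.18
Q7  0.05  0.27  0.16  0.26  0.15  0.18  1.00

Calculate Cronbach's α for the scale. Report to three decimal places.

sum of item variances = 1.19 + 2.22 + 1.25 + 1.00 + 0.81 + 0.71 + 1.00 = 8.18
Sum of the distinct covariances = 4.14
σ²_T = 8.18 + 2 × 4.14 = 16.46
α = (k/(k−1))·(1 − sum of item variances/σ²_T) = (7/6)·(1 − 8.18/16.46) = 0.587

α = 0.587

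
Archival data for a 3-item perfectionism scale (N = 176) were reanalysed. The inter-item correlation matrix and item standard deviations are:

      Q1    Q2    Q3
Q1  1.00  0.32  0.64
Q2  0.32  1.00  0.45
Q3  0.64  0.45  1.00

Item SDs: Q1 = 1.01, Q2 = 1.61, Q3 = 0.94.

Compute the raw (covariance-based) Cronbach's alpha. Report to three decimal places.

Cronbach's alpha = 0.669

Σσ²ᵢ = 1.01² + 1.61² + 0.94² = 4.4958
Covariances σ_ij = r_ij · s_i · s_j:
  σ(Q1,Q2) = 0.32 × 1.01 × 1.61 = 0.5204
  σ(Q1,Q3) = 0.64 × 1.01 × 0.94 = 0.6076
  σ(Q2,Q3) = 0.45 × 1.61 × 0.94 = 0.6810
σ²_T = Σσ²ᵢ + 2·Σσ_ij = 4.4958 + 2 × 1.8090 = 8.1138
α = (3/2)·(1 − 4.4958/8.1138) = 0.669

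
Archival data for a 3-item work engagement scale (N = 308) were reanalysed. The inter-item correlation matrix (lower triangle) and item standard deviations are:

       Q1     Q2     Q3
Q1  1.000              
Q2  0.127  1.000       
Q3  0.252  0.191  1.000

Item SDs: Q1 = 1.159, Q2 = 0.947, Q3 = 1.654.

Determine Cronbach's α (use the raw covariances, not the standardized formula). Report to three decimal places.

Cronbach's α = 0.405

Σσ²ᵢ = 1.159² + 0.947² + 1.654² = 4.9758
Covariances σ_ij = r_ij · s_i · s_j:
  σ(Q1,Q2) = 0.127 × 1.159 × 0.947 = 0.1394
  σ(Q1,Q3) = 0.252 × 1.159 × 1.654 = 0.4831
  σ(Q2,Q3) = 0.191 × 0.947 × 1.654 = 0.2992
σ²_T = Σσ²ᵢ + 2·Σσ_ij = 4.9758 + 2 × 0.9217 = 6.8192
α = (3/2)·(1 − 4.9758/6.8192) = 0.405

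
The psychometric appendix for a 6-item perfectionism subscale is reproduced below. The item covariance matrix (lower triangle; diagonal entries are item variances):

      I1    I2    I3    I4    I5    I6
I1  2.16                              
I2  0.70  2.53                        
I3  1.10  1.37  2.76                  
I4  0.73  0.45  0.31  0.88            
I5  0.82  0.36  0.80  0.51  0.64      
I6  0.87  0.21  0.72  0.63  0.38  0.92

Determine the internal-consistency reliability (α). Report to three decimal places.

α = 0.802

Σσ²ᵢ = 2.16 + 2.53 + 2.76 + 0.88 + 0.64 + 0.92 = 9.89
Sum of off-diagonal covariances = 9.96
total variance = 9.89 + 2 × 9.96 = 29.81
α = (k/(k−1))·(1 − Σσ²ᵢ/total variance) = (6/5)·(1 − 9.89/29.81) = 0.802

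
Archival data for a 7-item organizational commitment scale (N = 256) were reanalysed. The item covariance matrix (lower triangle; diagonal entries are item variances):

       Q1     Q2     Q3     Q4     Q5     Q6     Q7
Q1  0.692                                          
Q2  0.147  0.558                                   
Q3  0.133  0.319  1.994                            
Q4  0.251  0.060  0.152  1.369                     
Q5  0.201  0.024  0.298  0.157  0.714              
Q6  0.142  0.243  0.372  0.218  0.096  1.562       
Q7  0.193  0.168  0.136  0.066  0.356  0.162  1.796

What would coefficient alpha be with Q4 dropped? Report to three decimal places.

Remaining items: Q1, Q2, Q3, Q5, Q6, Q7 (k = 6).
Σσᵢ² = 0.692 + 0.558 + 1.994 + 0.714 + 1.562 + 1.796 = 7.316
total variance = 7.316 + 2 × 2.990 = 13.296
α (item deleted) = (6/5)·(1 − 7.316/13.296) = 0.540

coefficient alpha = 0.540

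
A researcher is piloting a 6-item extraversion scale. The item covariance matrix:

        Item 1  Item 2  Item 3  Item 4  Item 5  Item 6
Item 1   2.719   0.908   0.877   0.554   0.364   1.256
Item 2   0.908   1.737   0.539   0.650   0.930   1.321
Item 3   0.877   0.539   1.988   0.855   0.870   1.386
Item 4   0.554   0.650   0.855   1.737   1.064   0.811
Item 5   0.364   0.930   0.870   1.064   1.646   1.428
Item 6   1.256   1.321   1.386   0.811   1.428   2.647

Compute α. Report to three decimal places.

α = 0.827

Σσᵢ² = 2.719 + 1.737 + 1.988 + 1.737 + 1.646 + 2.647 = 12.474
Σ_{i<j} σ_ij = 13.813
σ²_T = 12.474 + 2 × 13.813 = 40.100
α = (k/(k−1))·(1 − Σσᵢ²/σ²_T) = (6/5)·(1 − 12.474/40.100) = 0.827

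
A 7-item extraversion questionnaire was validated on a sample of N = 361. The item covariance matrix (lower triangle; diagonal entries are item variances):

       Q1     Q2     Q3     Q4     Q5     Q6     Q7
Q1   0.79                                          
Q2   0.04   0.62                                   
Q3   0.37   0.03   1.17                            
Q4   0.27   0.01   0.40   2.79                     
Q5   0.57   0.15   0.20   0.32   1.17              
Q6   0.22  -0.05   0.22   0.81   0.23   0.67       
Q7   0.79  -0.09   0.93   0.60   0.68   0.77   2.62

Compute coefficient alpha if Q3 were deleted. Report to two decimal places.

α = 0.66

Remaining items: Q1, Q2, Q4, Q5, Q6, Q7 (k = 6).
Σσ²ᵢ = 0.79 + 0.62 + 2.79 + 1.17 + 0.67 + 2.62 = 8.66
σ²_T = 8.66 + 2 × 5.32 = 19.30
α (item deleted) = (6/5)·(1 − 8.66/19.30) = 0.66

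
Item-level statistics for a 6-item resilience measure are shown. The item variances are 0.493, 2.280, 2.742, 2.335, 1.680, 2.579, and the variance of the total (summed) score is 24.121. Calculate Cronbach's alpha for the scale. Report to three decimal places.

Cronbach's alpha = 0.598

Σσᵢ² = 0.493 + 2.280 + 2.742 + 2.335 + 1.680 + 2.579 = 12.109
α = (k/(k−1))·(1 − Σσᵢ²/σ²_total) = (6/5)·(1 − 12.109/24.121) = 0.598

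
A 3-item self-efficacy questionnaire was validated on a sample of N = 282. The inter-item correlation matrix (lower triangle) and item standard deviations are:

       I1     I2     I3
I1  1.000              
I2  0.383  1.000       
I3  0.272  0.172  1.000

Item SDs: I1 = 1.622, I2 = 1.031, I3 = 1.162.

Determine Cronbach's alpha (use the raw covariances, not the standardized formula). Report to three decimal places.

Cronbach's alpha = 0.525

Σσ²ᵢ = 1.622² + 1.031² + 1.162² = 5.0441
Covariances σ_ij = r_ij · s_i · s_j:
  σ(I1,I2) = 0.383 × 1.622 × 1.031 = 0.6405
  σ(I1,I3) = 0.272 × 1.622 × 1.162 = 0.5127
  σ(I2,I3) = 0.172 × 1.031 × 1.162 = 0.2061
σ²_T = Σσ²ᵢ + 2·Σσ_ij = 5.0441 + 2 × 1.3593 = 7.7627
α = (3/2)·(1 − 5.0441/7.7627) = 0.525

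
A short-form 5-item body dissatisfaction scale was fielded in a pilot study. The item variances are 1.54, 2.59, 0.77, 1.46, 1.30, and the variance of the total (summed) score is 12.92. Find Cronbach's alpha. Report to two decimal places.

Cronbach's alpha = 0.51

Σσ²ᵢ = 1.54 + 2.59 + 0.77 + 1.46 + 1.30 = 7.66
α = (k/(k−1))·(1 − Σσ²ᵢ/Var(T)) = (5/4)·(1 − 7.66/12.92) = 0.51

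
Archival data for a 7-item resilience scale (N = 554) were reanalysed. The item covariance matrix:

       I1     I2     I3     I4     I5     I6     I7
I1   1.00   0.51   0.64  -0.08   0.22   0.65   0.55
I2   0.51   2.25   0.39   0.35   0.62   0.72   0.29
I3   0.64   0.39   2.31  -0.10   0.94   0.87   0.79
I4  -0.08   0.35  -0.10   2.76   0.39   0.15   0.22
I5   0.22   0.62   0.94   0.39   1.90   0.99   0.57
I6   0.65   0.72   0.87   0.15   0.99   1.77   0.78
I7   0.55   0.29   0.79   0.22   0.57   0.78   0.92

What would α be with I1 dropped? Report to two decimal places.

α = 0.69

Remaining items: I2, I3, I4, I5, I6, I7 (k = 6).
ΣVar(i) = 2.25 + 2.31 + 2.76 + 1.90 + 1.77 + 0.92 = 11.91
σ²_total = 11.91 + 2 × 7.97 = 27.85
α (item deleted) = (6/5)·(1 − 11.91/27.85) = 0.69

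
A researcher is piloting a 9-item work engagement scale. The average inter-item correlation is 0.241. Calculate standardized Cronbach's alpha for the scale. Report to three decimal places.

standardized Cronbach's alpha = 0.741

Standardized α = k·r̄ / (1 + (k−1)·r̄) = 9 × 0.241 / (1 + 8 × 0.241)
  = 2.1690 / 2.9280 = 0.741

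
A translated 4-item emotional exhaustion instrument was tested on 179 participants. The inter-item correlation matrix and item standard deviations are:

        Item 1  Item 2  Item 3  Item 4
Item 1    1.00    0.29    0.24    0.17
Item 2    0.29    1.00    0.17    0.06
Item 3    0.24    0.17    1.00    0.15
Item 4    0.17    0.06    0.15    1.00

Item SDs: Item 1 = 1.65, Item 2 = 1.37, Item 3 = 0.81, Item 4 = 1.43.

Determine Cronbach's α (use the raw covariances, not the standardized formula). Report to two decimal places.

Cronbach's α = 0.45

Σσ²ᵢ = 1.65² + 1.37² + 0.81² + 1.43² = 7.3004
Covariances σ_ij = r_ij · s_i · s_j:
  σ(Item 1,Item 2) = 0.29 × 1.65 × 1.37 = 0.6555
  σ(Item 1,Item 3) = 0.24 × 1.65 × 0.81 = 0.3208
  σ(Item 1,Item 4) = 0.17 × 1.65 × 1.43 = 0.4011
  σ(Item 2,Item 3) = 0.17 × 1.37 × 0.81 = 0.1886
  σ(Item 2,Item 4) = 0.06 × 1.37 × 1.43 = 0.1175
  σ(Item 3,Item 4) = 0.15 × 0.81 × 1.43 = 0.1737
σ²_T = Σσ²ᵢ + 2·Σσ_ij = 7.3004 + 2 × 1.8572 = 11.0148
α = (4/3)·(1 − 7.3004/11.0148) = 0.45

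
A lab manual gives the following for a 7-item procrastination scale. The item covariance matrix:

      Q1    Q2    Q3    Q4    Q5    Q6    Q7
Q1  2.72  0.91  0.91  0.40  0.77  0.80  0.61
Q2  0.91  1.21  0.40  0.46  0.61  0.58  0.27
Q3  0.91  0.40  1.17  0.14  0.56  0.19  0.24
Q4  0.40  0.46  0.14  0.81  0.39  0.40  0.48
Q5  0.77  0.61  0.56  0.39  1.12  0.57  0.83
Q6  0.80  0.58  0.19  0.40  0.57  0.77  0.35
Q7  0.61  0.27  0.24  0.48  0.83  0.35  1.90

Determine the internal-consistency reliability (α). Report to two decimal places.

α = 0.81

ΣVar(i) = 2.72 + 1.21 + 1.17 + 0.81 + 1.12 + 0.77 + 1.90 = 9.70
Sum of the distinct covariances = 10.87
total variance = 9.70 + 2 × 10.87 = 31.44
α = (k/(k−1))·(1 − ΣVar(i)/total variance) = (7/6)·(1 − 9.70/31.44) = 0.81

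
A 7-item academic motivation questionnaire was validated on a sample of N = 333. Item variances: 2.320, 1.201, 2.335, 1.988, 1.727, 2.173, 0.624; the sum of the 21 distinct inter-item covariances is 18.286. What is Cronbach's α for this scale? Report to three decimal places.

α = 0.872

sum of item variances = 2.320 + 1.201 + 2.335 + 1.988 + 1.727 + 2.173 + 0.624 = 12.368
Sum of distinct covariances = 18.286
σ²_total = sum of item variances + 2·Σcov = 12.368 + 2 × 18.286 = 48.940
α = (7/6)·(1 − 12.368/48.940) = 0.872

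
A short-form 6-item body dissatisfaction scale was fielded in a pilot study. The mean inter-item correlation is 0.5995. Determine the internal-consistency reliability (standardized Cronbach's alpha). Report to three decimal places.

standardized Cronbach's alpha = 0.900

Standardized α = k·r̄ / (1 + (k−1)·r̄) = 6 × 0.5995 / (1 + 5 × 0.5995)
  = 3.5970 / 3.9975 = 0.900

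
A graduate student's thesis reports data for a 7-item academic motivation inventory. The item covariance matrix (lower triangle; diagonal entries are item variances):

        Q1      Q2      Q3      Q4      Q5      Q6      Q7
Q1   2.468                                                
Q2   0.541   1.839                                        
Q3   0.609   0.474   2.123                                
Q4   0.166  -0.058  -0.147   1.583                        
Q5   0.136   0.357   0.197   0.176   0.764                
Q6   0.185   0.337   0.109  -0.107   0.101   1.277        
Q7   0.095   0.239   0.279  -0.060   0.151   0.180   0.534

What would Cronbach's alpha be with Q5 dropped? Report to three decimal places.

Cronbach's alpha = 0.440

Remaining items: Q1, Q2, Q3, Q4, Q6, Q7 (k = 6).
Σσ²ᵢ = 2.468 + 1.839 + 2.123 + 1.583 + 1.277 + 0.534 = 9.824
σ²_T = 9.824 + 2 × 2.842 = 15.508
α (item deleted) = (6/5)·(1 − 9.824/15.508) = 0.440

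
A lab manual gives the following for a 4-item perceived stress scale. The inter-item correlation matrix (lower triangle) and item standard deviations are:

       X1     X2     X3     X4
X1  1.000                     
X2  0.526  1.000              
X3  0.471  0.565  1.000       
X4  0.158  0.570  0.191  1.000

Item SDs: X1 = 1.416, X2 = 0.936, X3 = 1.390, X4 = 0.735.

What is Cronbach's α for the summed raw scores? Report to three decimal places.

Σσ²ᵢ = 1.416² + 0.936² + 1.390² + 0.735² = 5.3535
Covariances σ_ij = r_ij · s_i · s_j:
  σ(X1,X2) = 0.526 × 1.416 × 0.936 = 0.6971
  σ(X1,X3) = 0.471 × 1.416 × 1.390 = 0.9270
  σ(X1,X4) = 0.158 × 1.416 × 0.735 = 0.1644
  σ(X2,X3) = 0.565 × 0.936 × 1.390 = 0.7351
  σ(X2,X4) = 0.570 × 0.936 × 0.735 = 0.3921
  σ(X3,X4) = 0.191 × 1.390 × 0.735 = 0.1951
σ²_T = Σσ²ᵢ + 2·Σσ_ij = 5.3535 + 2 × 3.1108 = 11.5751
α = (4/3)·(1 − 5.3535/11.5751) = 0.717

Cronbach's α = 0.717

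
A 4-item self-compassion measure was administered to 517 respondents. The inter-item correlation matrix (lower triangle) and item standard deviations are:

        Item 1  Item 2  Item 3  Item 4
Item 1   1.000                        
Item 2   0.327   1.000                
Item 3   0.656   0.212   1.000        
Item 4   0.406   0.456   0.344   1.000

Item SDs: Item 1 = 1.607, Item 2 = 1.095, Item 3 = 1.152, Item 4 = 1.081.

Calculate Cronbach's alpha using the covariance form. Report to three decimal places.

α = 0.724

Σσ²ᵢ = 1.607² + 1.095² + 1.152² + 1.081² = 6.2771
Covariances σ_ij = r_ij · s_i · s_j:
  σ(Item 1,Item 2) = 0.327 × 1.607 × 1.095 = 0.5754
  σ(Item 1,Item 3) = 0.656 × 1.607 × 1.152 = 1.2144
  σ(Item 1,Item 4) = 0.406 × 1.607 × 1.081 = 0.7053
  σ(Item 2,Item 3) = 0.212 × 1.095 × 1.152 = 0.2674
  σ(Item 2,Item 4) = 0.456 × 1.095 × 1.081 = 0.5398
  σ(Item 3,Item 4) = 0.344 × 1.152 × 1.081 = 0.4284
σ²_T = Σσ²ᵢ + 2·Σσ_ij = 6.2771 + 2 × 3.7307 = 13.7385
α = (4/3)·(1 − 6.2771/13.7385) = 0.724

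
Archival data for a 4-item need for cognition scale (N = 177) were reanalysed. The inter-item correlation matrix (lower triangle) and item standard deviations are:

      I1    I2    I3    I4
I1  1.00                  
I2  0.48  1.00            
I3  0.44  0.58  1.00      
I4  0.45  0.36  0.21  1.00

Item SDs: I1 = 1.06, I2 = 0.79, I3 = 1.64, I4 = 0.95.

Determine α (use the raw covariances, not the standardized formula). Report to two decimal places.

Σσ²ᵢ = 1.06² + 0.79² + 1.64² + 0.95² = 5.3398
Covariances σ_ij = r_ij · s_i · s_j:
  σ(I1,I2) = 0.48 × 1.06 × 0.79 = 0.4020
  σ(I1,I3) = 0.44 × 1.06 × 1.64 = 0.7649
  σ(I1,I4) = 0.45 × 1.06 × 0.95 = 0.4531
  σ(I2,I3) = 0.58 × 0.79 × 1.64 = 0.7514
  σ(I2,I4) = 0.36 × 0.79 × 0.95 = 0.2702
  σ(I3,I4) = 0.21 × 1.64 × 0.95 = 0.3272
σ²_T = Σσ²ᵢ + 2·Σσ_ij = 5.3398 + 2 × 2.9688 = 11.2774
α = (4/3)·(1 − 5.3398/11.2774) = 0.70

α = 0.70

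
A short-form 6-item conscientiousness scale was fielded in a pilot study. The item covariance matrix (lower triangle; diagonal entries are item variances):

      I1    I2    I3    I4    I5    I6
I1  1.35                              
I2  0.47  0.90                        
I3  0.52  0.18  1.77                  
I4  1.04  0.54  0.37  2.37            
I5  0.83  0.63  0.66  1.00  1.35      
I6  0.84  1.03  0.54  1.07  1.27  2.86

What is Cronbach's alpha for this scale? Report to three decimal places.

α = 0.810

Σσᵢ² = 1.35 + 0.90 + 1.77 + 2.37 + 1.35 + 2.86 = 10.60
Sum of the distinct covariances = 10.99
Var(T) = 10.60 + 2 × 10.99 = 32.58
α = (k/(k−1))·(1 − Σσᵢ²/Var(T)) = (6/5)·(1 − 10.60/32.58) = 0.810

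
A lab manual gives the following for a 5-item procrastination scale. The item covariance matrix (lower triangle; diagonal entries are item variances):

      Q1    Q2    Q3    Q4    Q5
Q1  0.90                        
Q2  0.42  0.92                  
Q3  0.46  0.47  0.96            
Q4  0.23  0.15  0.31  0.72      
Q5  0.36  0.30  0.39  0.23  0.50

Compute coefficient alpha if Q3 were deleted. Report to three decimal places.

coefficient alpha = 0.702

Remaining items: Q1, Q2, Q4, Q5 (k = 4).
Σσ²ᵢ = 0.90 + 0.92 + 0.72 + 0.50 = 3.04
total variance = 3.04 + 2 × 1.69 = 6.42
α (item deleted) = (4/3)·(1 − 3.04/6.42) = 0.702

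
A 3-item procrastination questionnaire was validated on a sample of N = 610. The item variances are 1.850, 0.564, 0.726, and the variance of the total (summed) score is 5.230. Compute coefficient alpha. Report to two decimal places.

coefficient alpha = 0.60

Σσᵢ² = 1.850 + 0.564 + 0.726 = 3.140
α = (k/(k−1))·(1 − Σσᵢ²/σ²_T) = (3/2)·(1 − 3.140/5.230) = 0.60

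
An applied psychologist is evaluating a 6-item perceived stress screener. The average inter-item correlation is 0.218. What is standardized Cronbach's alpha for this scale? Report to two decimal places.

Standardized α = k·r̄ / (1 + (k−1)·r̄) = 6 × 0.218 / (1 + 5 × 0.218)
  = 1.3080 / 2.0900 = 0.63

standardized Cronbach's alpha = 0.63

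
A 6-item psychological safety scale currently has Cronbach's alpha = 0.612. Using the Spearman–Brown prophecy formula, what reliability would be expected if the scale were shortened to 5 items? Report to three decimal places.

Length factor m = 5/6 = 0.8333
α' = m·α / (1 − (1−m)·α)
   = 5/6 × 0.612 / (1 − (1 − 5/6) × 0.612)
   = 0.5100 / 0.8980 = 0.568

predicted reliability = 0.568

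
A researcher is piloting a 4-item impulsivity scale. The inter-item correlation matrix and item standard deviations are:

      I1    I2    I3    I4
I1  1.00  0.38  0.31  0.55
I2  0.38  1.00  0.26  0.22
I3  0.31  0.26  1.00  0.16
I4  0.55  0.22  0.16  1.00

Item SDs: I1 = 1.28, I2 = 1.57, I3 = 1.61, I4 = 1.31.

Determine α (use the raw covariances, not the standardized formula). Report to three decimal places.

Σσ²ᵢ = 1.28² + 1.57² + 1.61² + 1.31² = 8.4115
Covariances σ_ij = r_ij · s_i · s_j:
  σ(I1,I2) = 0.38 × 1.28 × 1.57 = 0.7636
  σ(I1,I3) = 0.31 × 1.28 × 1.61 = 0.6388
  σ(I1,I4) = 0.55 × 1.28 × 1.31 = 0.9222
  σ(I2,I3) = 0.26 × 1.57 × 1.61 = 0.6572
  σ(I2,I4) = 0.22 × 1.57 × 1.31 = 0.4525
  σ(I3,I4) = 0.16 × 1.61 × 1.31 = 0.3375
σ²_T = Σσ²ᵢ + 2·Σσ_ij = 8.4115 + 2 × 3.7718 = 15.9551
α = (4/3)·(1 − 8.4115/15.9551) = 0.630

α = 0.630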